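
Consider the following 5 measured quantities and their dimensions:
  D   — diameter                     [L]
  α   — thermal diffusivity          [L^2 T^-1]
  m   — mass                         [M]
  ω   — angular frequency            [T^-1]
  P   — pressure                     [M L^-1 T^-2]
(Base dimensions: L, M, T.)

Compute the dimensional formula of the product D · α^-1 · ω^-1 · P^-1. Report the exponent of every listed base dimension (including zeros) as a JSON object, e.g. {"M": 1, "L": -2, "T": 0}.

Write exponents as rows L,M,T / cols D,α,m,ω,P:
  L: [ 1  2  0  0 -1]
  M: [ 0  0  1  0  1]
  T: [ 0 -1  0 -1 -2]
  [L]: (1)·1+(-1)·2+(-1)·0+(-1)·-1 = 0
  [M]: (1)·0+(-1)·0+(-1)·0+(-1)·1 = -1
  [T]: (1)·0+(-1)·-1+(-1)·-1+(-1)·-2 = 4
⇒ M^-1 T^4

{"L": 0, "M": -1, "T": 4}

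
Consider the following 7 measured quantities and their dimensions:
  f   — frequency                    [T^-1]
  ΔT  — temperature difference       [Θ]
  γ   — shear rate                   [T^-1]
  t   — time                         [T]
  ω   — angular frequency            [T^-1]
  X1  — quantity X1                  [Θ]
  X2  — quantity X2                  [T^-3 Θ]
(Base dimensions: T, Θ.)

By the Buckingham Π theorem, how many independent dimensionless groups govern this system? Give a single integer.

Exponent matrix [T,Θ] × [f,ΔT,γ,t,ω,X1,X2]:
  T: [-1  0 -1  1 -1  0 -3]
  Θ: [ 0  1  0  0  0  1  1]
Echelon form has 2 nonzero rows (pivots: f,ΔT)
7 vars − rank 2 = 5 Π groups

5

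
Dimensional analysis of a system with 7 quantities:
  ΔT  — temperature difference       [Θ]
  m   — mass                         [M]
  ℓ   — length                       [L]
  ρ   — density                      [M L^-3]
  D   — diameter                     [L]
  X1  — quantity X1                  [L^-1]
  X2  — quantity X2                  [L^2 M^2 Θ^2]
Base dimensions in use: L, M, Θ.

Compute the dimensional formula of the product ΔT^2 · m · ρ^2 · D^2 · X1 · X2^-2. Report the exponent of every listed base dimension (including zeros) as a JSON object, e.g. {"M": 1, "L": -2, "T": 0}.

{"L": -9, "M": -1, "Θ": -2}

Exponent matrix [L,M,Θ] × [ΔT,m,ℓ,ρ,D,X1,X2]:
  L: [ 0  0  1 -3  1 -1  2]
  M: [ 0  1  0  1  0  0  2]
  Θ: [ 1  0  0  0  0  0  2]
  [L]: (2)·0+(1)·0+(2)·-3+(2)·1+(1)·-1+(-2)·2 = -9
  [M]: (2)·0+(1)·1+(2)·1+(2)·0+(1)·0+(-2)·2 = -1
  [Θ]: (2)·1+(1)·0+(2)·0+(2)·0+(1)·0+(-2)·2 = -2
⇒ L^-9 M^-1 Θ^-2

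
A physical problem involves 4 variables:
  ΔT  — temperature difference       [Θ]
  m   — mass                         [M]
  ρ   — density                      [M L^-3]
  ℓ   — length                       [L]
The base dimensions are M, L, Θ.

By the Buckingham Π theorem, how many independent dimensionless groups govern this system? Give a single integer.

Exponent matrix [M,L,Θ] × [ΔT,m,ρ,ℓ]:
  M: [ 0  1  1  0]
  L: [ 0  0 -3  1]
  Θ: [ 1  0  0  0]
Row reduction gives pivot columns ΔT,m,ρ; rank = 3
Π count = n − r = 4 − 3 = 1

1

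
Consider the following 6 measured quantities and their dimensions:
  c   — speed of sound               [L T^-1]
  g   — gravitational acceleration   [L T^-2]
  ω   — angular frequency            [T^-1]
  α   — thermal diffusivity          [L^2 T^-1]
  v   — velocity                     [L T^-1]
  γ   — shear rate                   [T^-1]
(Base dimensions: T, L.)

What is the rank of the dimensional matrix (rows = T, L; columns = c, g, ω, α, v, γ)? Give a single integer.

Write exponents as rows T,L / cols c,g,ω,α,v,γ:
  T: [-1 -2 -1 -1 -1 -1]
  L: [ 1  1  0  2  1  0]
RREF → pivots at {c,g} ⇒ r = 2

2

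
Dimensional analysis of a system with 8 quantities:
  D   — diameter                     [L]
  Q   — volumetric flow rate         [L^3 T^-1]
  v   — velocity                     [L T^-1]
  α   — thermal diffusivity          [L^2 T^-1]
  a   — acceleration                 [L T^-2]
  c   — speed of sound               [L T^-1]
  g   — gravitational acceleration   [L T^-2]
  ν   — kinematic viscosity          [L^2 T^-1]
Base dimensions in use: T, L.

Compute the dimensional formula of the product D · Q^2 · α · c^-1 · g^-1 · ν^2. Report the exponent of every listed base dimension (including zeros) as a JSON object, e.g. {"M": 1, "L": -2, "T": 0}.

Dimensional matrix (T×L by D×Q×v×α×a×c×g×ν):
  T: [ 0 -1 -1 -1 -2 -1 -2 -1]
  L: [ 1  3  1  2  1  1  1  2]
  [T]: (1)·0+(2)·-1+(1)·-1+(-1)·-1+(-1)·-2+(2)·-1 = -2
  [L]: (1)·1+(2)·3+(1)·2+(-1)·1+(-1)·1+(2)·2 = 11
⇒ T^-2 L^11

{"T": -2, "L": 11}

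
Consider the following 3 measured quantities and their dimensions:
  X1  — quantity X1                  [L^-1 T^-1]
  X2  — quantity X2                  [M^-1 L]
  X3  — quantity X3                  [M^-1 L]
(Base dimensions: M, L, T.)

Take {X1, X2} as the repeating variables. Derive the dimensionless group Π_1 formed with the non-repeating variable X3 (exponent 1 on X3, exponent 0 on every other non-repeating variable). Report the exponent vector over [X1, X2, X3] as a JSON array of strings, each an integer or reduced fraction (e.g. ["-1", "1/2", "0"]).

["0", "-1", "1"]

Exponent matrix [M,L,T] × [X1,X2,X3]:
  M: [ 0 -1 -1]
  L: [-1  1  1]
  T: [-1  0  0]
RREF → pivots at {X1,X2} ⇒ r = 2
Pivot set = {X1,X2}, free = {X3}
RREF:
  r0: [   1    0    0]
  r1: [   0    1    1]
  r2: [   0    0    0]
Fix exponent of X3 at 1; solve each RREF row for its pivot's exponent:
  r0: exp(X1) + (0)·1 = 0 ⇒ exp(X1) = 0
  r1: exp(X2) + (1)·1 = 0 ⇒ exp(X2) = -1
Π_1 = X2^-1 · X3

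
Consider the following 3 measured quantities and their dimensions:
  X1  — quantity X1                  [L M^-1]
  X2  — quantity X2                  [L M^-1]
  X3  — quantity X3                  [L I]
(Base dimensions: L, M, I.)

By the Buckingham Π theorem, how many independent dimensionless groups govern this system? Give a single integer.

1

Write exponents as rows L,M,I / cols X1,X2,X3:
  L: [ 1  1  1]
  M: [-1 -1  0]
  I: [ 0  0  1]
Row reduction gives pivot columns X1,X3; rank = 2
Π count = n − r = 3 − 2 = 1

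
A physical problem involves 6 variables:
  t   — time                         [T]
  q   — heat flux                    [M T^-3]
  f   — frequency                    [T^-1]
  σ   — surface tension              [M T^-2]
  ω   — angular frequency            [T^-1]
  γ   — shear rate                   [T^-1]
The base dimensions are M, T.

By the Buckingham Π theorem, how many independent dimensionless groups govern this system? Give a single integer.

Dimensional matrix (M×T by t×q×f×σ×ω×γ):
  M: [ 0  1  0  1  0  0]
  T: [ 1 -3 -1 -2 -1 -1]
Echelon form has 2 nonzero rows (pivots: t,q)
Π count = n − r = 6 − 2 = 4

4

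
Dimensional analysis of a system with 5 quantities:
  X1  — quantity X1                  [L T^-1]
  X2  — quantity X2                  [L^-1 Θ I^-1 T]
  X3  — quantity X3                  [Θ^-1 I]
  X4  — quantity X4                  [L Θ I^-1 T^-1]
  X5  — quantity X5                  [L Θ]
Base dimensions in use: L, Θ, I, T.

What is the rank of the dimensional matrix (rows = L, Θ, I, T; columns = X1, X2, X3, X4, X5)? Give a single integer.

3

Exponent matrix [L,Θ,I,T] × [X1,X2,X3,X4,X5]:
  L: [ 1 -1  0  1  1]
  Θ: [ 0  1 -1  1  1]
  I: [ 0 -1  1 -1  0]
  T: [-1  1  0 -1  0]
RREF → pivots at {X1,X2,X5} ⇒ r = 3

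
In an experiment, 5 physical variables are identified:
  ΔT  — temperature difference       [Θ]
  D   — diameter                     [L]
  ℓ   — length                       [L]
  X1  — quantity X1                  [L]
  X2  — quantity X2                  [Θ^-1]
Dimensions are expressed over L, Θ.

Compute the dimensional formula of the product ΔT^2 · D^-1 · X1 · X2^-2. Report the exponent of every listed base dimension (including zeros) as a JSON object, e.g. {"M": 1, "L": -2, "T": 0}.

Dimensional matrix (L×Θ by ΔT×D×ℓ×X1×X2):
  L: [ 0  1  1  1  0]
  Θ: [ 1  0  0  0 -1]
  [L]: (2)·0+(-1)·1+(1)·1+(-2)·0 = 0
  [Θ]: (2)·1+(-1)·0+(1)·0+(-2)·-1 = 4
⇒ Θ^4

{"L": 0, "Θ": 4}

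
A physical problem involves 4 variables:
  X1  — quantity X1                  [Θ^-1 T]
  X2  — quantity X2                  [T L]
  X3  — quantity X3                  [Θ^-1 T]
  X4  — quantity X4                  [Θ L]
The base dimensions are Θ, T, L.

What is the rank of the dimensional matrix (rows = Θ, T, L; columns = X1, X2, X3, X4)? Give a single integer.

2

Exponent matrix [Θ,T,L] × [X1,X2,X3,X4]:
  Θ: [-1  0 -1  1]
  T: [ 1  1  1  0]
  L: [ 0  1  0  1]
Echelon form has 2 nonzero rows (pivots: X1,X2)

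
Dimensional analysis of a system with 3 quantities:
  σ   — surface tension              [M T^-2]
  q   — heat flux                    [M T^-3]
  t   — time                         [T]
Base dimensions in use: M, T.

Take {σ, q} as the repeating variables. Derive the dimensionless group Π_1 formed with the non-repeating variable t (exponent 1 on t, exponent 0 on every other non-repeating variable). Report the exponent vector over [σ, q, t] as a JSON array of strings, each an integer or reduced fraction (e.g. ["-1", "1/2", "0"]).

Dimensional matrix (M×T by σ×q×t):
  M: [ 1  1  0]
  T: [-2 -3  1]
Row reduction gives pivot columns σ,q; rank = 2
Pivot set = {σ,q}, free = {t}
RREF:
  r0: [   1    0    1]
  r1: [   0    1   -1]
Fix exponent of t at 1; solve each RREF row for its pivot's exponent:
  r0: exp(σ) + (1)·1 = 0 ⇒ exp(σ) = -1
  r1: exp(q) + (-1)·1 = 0 ⇒ exp(q) = 1
Π_1 = σ^-1 · q · t

["-1", "1", "1"]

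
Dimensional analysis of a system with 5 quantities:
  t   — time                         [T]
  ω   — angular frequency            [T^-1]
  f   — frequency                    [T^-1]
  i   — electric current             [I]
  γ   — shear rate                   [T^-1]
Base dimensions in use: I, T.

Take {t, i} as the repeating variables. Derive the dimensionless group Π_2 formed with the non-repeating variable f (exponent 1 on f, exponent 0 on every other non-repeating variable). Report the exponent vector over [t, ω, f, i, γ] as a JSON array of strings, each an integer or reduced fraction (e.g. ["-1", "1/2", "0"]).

Dimensional matrix (I×T by t×ω×f×i×γ):
  I: [ 0  0  0  1  0]
  T: [ 1 -1 -1  0 -1]
Row reduction gives pivot columns t,i; rank = 2
Repeat: t,i; free: ω,f,γ
RREF:
  r0: [   1   -1   -1    0   -1]
  r1: [   0    0    0    1    0]
Fix exponent of f at 1, ω at 0, γ at 0; solve each RREF row for its pivot's exponent:
  r0: exp(t) + (-1)·1 = 0 ⇒ exp(t) = 1
  r1: exp(i) + (0)·1 = 0 ⇒ exp(i) = 0
Π_2 = t · f

["1", "0", "1", "0", "0"]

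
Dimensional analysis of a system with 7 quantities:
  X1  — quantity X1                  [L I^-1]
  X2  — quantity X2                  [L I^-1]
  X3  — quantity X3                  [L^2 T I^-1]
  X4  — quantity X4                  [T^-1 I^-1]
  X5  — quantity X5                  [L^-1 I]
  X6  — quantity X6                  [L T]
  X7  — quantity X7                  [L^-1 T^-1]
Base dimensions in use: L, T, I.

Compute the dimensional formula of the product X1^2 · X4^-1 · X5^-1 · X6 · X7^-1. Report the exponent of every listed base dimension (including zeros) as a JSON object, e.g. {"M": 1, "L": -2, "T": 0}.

Write exponents as rows L,T,I / cols X1,X2,X3,X4,X5,X6,X7:
  L: [ 1  1  2  0 -1  1 -1]
  T: [ 0  0  1 -1  0  1 -1]
  I: [-1 -1 -1 -1  1  0  0]
  [L]: (2)·1+(-1)·0+(-1)·-1+(1)·1+(-1)·-1 = 5
  [T]: (2)·0+(-1)·-1+(-1)·0+(1)·1+(-1)·-1 = 3
  [I]: (2)·-1+(-1)·-1+(-1)·1+(1)·0+(-1)·0 = -2
⇒ L^5 T^3 I^-2

{"L": 5, "T": 3, "I": -2}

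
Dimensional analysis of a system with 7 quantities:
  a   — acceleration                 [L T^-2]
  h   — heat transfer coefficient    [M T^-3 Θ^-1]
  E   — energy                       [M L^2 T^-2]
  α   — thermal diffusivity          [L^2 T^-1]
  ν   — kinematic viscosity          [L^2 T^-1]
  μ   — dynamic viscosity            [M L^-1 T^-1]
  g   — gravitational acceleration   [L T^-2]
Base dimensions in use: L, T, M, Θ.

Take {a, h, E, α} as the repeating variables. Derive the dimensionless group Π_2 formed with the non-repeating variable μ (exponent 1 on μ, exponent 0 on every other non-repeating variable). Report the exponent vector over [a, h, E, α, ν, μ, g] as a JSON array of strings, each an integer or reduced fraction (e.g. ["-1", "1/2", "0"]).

Exponent matrix [L,T,M,Θ] × [a,h,E,α,ν,μ,g]:
  L: [ 1  0  2  2  2 -1  1]
  T: [-2 -3 -2 -1 -1 -1 -2]
  M: [ 0  1  1  0  0  1  0]
  Θ: [ 0 -1  0  0  0  0  0]
Echelon form has 4 nonzero rows (pivots: a,h,E,α)
Pivot set = {a,h,E,α}, free = {ν,μ,g}
RREF:
  r0: [   1    0    0    0    0  1/3    1]
  r1: [   0    1    0    0    0    0    0]
  r2: [   0    0    1    0    0    1    0]
  r3: [   0    0    0    1    1 -5/3    0]
Fix exponent of μ at 1, ν at 0, g at 0; solve each RREF row for its pivot's exponent:
  r0: exp(a) + (1/3)·1 = 0 ⇒ exp(a) = -1/3
  r1: exp(h) + (0)·1 = 0 ⇒ exp(h) = 0
  r2: exp(E) + (1)·1 = 0 ⇒ exp(E) = -1
  r3: exp(α) + (-5/3)·1 = 0 ⇒ exp(α) = 5/3
Π_2 = a^(-1/3) · E^-1 · α^(5/3) · μ

["-1/3", "0", "-1", "5/3", "0", "1", "0"]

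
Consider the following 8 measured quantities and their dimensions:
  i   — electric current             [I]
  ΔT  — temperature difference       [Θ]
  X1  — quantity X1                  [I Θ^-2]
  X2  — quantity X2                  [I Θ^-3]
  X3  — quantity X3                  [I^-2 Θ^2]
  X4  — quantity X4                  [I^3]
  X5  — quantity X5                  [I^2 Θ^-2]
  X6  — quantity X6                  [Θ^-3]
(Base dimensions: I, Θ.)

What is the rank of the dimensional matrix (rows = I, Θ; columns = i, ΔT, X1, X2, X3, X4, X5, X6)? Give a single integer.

Write exponents as rows I,Θ / cols i,ΔT,X1,X2,X3,X4,X5,X6:
  I: [ 1  0  1  1 -2  3  2  0]
  Θ: [ 0  1 -2 -3  2  0 -2 -3]
Row reduction gives pivot columns i,ΔT; rank = 2

2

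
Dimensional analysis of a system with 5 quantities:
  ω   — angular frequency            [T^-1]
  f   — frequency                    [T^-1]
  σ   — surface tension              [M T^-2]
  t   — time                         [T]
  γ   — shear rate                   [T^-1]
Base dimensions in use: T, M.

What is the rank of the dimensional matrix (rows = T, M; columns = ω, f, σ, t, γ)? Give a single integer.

Dimensional matrix (T×M by ω×f×σ×t×γ):
  T: [-1 -1 -2  1 -1]
  M: [ 0  0  1  0  0]
Row reduction gives pivot columns ω,σ; rank = 2

2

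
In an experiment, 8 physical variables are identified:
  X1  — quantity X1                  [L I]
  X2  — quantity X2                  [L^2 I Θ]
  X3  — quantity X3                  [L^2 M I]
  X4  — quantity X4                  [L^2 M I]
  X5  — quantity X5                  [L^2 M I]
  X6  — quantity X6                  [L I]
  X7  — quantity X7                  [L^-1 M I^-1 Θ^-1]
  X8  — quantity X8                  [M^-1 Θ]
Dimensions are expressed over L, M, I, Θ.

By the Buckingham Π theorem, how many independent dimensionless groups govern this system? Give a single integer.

Write exponents as rows L,M,I,Θ / cols X1,X2,X3,X4,X5,X6,X7,X8:
  L: [ 1  2  2  2  2  1 -1  0]
  M: [ 0  0  1  1  1  0  1 -1]
  I: [ 1  1  1  1  1  1 -1  0]
  Θ: [ 0  1  0  0  0  0 -1  1]
Echelon form has 3 nonzero rows (pivots: X1,X2,X3)
8 vars − rank 3 = 5 Π groups

5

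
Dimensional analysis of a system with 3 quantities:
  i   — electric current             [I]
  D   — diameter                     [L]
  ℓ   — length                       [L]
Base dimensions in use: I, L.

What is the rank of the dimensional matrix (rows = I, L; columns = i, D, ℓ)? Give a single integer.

Exponent matrix [I,L] × [i,D,ℓ]:
  I: [ 1  0  0]
  L: [ 0  1  1]
Echelon form has 2 nonzero rows (pivots: i,D)

2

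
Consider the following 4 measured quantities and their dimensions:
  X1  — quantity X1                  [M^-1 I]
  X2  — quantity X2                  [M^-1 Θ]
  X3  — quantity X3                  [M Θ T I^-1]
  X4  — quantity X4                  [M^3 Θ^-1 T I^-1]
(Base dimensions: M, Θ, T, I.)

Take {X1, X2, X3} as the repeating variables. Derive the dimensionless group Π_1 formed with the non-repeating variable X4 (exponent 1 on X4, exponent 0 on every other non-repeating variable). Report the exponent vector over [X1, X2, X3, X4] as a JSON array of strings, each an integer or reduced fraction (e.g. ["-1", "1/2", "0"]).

["0", "2", "-1", "1"]

Exponent matrix [M,Θ,T,I] × [X1,X2,X3,X4]:
  M: [-1 -1  1  3]
  Θ: [ 0  1  1 -1]
  T: [ 0  0  1  1]
  I: [ 1  0 -1 -1]
RREF → pivots at {X1,X2,X3} ⇒ r = 3
Pivot set = {X1,X2,X3}, free = {X4}
RREF:
  r0: [   1    0    0    0]
  r1: [   0    1    0   -2]
  r2: [   0    0    1    1]
  r3: [   0    0    0    0]
Fix exponent of X4 at 1; solve each RREF row for its pivot's exponent:
  r0: exp(X1) + (0)·1 = 0 ⇒ exp(X1) = 0
  r1: exp(X2) + (-2)·1 = 0 ⇒ exp(X2) = 2
  r2: exp(X3) + (1)·1 = 0 ⇒ exp(X3) = -1
Π_1 = X2^2 · X3^-1 · X4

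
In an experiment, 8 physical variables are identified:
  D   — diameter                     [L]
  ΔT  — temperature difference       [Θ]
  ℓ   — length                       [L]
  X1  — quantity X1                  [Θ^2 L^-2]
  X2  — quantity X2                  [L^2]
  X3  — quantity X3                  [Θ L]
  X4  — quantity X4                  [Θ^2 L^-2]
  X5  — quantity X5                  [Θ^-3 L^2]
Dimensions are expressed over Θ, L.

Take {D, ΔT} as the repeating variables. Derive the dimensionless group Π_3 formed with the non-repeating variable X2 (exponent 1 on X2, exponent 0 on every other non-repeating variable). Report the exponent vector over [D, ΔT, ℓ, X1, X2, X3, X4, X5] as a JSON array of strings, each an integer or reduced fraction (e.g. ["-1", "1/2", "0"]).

["-2", "0", "0", "0", "1", "0", "0", "0"]

Dimensional matrix (Θ×L by D×ΔT×ℓ×X1×X2×X3×X4×X5):
  Θ: [ 0  1  0  2  0  1  2 -3]
  L: [ 1  0  1 -2  2  1 -2  2]
RREF → pivots at {D,ΔT} ⇒ r = 2
Pivot set = {D,ΔT}, free = {ℓ,X1,X2,X3,X4,X5}
RREF:
  r0: [   1    0    1   -2    2    1   -2    2]
  r1: [   0    1    0    2    0    1    2   -3]
Fix exponent of X2 at 1, ℓ at 0, X1 at 0, X3 at 0, X4 at 0, X5 at 0; solve each RREF row for its pivot's exponent:
  r0: exp(D) + (2)·1 = 0 ⇒ exp(D) = -2
  r1: exp(ΔT) + (0)·1 = 0 ⇒ exp(ΔT) = 0
Π_3 = D^-2 · X2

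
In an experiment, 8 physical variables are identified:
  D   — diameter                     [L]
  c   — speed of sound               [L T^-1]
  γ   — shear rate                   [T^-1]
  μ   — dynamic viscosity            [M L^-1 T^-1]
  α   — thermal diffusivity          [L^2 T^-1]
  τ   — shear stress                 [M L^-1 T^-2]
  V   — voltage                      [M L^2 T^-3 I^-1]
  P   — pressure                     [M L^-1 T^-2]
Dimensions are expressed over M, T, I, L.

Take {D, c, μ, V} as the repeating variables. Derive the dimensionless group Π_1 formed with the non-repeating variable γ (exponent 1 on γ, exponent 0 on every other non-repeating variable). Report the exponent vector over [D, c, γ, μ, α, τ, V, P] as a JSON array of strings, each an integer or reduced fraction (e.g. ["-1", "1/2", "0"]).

["1", "-1", "1", "0", "0", "0", "0", "0"]

Write exponents as rows M,T,I,L / cols D,c,γ,μ,α,τ,V,P:
  M: [ 0  0  0  1  0  1  1  1]
  T: [ 0 -1 -1 -1 -1 -2 -3 -2]
  I: [ 0  0  0  0  0  0 -1  0]
  L: [ 1  1  0 -1  2 -1  2 -1]
Echelon form has 4 nonzero rows (pivots: D,c,μ,V)
Pivot set = {D,c,μ,V}, free = {γ,α,τ,P}
RREF:
  r0: [   1    0   -1    0    1   -1    0   -1]
  r1: [   0    1    1    0    1    1    0    1]
  r2: [   0    0    0    1    0    1    0    1]
  r3: [   0    0    0    0    0    0    1    0]
Fix exponent of γ at 1, α at 0, τ at 0, P at 0; solve each RREF row for its pivot's exponent:
  r0: exp(D) + (-1)·1 = 0 ⇒ exp(D) = 1
  r1: exp(c) + (1)·1 = 0 ⇒ exp(c) = -1
  r2: exp(μ) + (0)·1 = 0 ⇒ exp(μ) = 0
  r3: exp(V) + (0)·1 = 0 ⇒ exp(V) = 0
Π_1 = D · c^-1 · γ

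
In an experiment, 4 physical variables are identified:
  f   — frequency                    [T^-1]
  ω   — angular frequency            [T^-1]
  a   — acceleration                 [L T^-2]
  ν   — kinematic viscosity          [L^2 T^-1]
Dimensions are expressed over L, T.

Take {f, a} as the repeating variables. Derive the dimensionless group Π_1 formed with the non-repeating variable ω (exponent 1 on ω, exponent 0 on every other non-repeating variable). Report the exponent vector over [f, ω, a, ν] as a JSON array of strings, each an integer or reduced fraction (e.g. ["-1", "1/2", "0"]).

["-1", "1", "0", "0"]

Dimensional matrix (L×T by f×ω×a×ν):
  L: [ 0  0  1  2]
  T: [-1 -1 -2 -1]
Echelon form has 2 nonzero rows (pivots: f,a)
Repeat: f,a; free: ω,ν
RREF:
  r0: [   1    1    0   -3]
  r1: [   0    0    1    2]
Fix exponent of ω at 1, ν at 0; solve each RREF row for its pivot's exponent:
  r0: exp(f) + (1)·1 = 0 ⇒ exp(f) = -1
  r1: exp(a) + (0)·1 = 0 ⇒ exp(a) = 0
Π_1 = f^-1 · ω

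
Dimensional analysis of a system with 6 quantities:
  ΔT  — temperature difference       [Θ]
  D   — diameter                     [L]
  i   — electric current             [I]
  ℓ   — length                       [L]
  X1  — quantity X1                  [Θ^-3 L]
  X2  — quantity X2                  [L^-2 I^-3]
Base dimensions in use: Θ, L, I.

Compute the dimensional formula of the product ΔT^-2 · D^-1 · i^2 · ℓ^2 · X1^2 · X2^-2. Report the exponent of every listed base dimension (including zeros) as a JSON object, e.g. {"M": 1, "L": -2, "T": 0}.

Dimensional matrix (Θ×L×I by ΔT×D×i×ℓ×X1×X2):
  Θ: [ 1  0  0  0 -3  0]
  L: [ 0  1  0  1  1 -2]
  I: [ 0  0  1  0  0 -3]
  [Θ]: (-2)·1+(-1)·0+(2)·0+(2)·0+(2)·-3+(-2)·0 = -8
  [L]: (-2)·0+(-1)·1+(2)·0+(2)·1+(2)·1+(-2)·-2 = 7
  [I]: (-2)·0+(-1)·0+(2)·1+(2)·0+(2)·0+(-2)·-3 = 8
⇒ Θ^-8 L^7 I^8

{"Θ": -8, "L": 7, "I": 8}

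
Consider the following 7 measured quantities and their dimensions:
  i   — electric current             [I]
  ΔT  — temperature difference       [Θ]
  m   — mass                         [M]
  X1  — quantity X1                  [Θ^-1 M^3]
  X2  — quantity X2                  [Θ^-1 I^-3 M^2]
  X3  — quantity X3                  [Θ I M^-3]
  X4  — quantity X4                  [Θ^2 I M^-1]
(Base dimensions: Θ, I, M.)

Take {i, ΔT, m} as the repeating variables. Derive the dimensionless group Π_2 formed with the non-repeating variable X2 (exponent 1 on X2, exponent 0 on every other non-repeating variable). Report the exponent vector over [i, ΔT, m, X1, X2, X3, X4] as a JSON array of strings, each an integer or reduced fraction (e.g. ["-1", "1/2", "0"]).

["3", "1", "-2", "0", "1", "0", "0"]

Write exponents as rows Θ,I,M / cols i,ΔT,m,X1,X2,X3,X4:
  Θ: [ 0  1  0 -1 -1  1  2]
  I: [ 1  0  0  0 -3  1  1]
  M: [ 0  0  1  3  2 -3 -1]
RREF → pivots at {i,ΔT,m} ⇒ r = 3
Pivot set = {i,ΔT,m}, free = {X1,X2,X3,X4}
RREF:
  r0: [   1    0    0    0   -3    1    1]
  r1: [   0    1    0   -1   -1    1    2]
  r2: [   0    0    1    3    2   -3   -1]
Fix exponent of X2 at 1, X1 at 0, X3 at 0, X4 at 0; solve each RREF row for its pivot's exponent:
  r0: exp(i) + (-3)·1 = 0 ⇒ exp(i) = 3
  r1: exp(ΔT) + (-1)·1 = 0 ⇒ exp(ΔT) = 1
  r2: exp(m) + (2)·1 = 0 ⇒ exp(m) = -2
Π_2 = i^3 · ΔT · m^-2 · X2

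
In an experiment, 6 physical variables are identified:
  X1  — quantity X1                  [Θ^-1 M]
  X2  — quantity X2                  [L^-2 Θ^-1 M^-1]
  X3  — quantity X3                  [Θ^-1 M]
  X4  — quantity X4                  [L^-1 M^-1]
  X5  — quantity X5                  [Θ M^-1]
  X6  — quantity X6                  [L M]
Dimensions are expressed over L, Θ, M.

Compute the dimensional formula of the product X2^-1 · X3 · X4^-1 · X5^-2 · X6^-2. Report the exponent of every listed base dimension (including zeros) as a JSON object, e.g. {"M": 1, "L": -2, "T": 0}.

{"L": 1, "Θ": -2, "M": 3}

Write exponents as rows L,Θ,M / cols X1,X2,X3,X4,X5,X6:
  L: [ 0 -2  0 -1  0  1]
  Θ: [-1 -1 -1  0  1  0]
  M: [ 1 -1  1 -1 -1  1]
  [L]: (-1)·-2+(1)·0+(-1)·-1+(-2)·0+(-2)·1 = 1
  [Θ]: (-1)·-1+(1)·-1+(-1)·0+(-2)·1+(-2)·0 = -2
  [M]: (-1)·-1+(1)·1+(-1)·-1+(-2)·-1+(-2)·1 = 3
⇒ L Θ^-2 M^3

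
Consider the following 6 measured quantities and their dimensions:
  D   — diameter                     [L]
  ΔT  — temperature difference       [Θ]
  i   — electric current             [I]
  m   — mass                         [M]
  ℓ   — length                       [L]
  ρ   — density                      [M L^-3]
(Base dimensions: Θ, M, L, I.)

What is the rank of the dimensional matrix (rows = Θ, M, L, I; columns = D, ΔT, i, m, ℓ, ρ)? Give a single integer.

4

Write exponents as rows Θ,M,L,I / cols D,ΔT,i,m,ℓ,ρ:
  Θ: [ 0  1  0  0  0  0]
  M: [ 0  0  0  1  0  1]
  L: [ 1  0  0  0  1 -3]
  I: [ 0  0  1  0  0  0]
Echelon form has 4 nonzero rows (pivots: D,ΔT,i,m)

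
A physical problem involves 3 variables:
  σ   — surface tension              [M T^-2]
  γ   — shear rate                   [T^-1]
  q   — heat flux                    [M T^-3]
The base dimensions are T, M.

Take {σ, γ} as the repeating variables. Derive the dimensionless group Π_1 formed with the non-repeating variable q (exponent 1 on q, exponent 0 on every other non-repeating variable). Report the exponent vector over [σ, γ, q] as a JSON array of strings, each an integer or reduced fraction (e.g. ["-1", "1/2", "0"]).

Dimensional matrix (T×M by σ×γ×q):
  T: [-2 -1 -3]
  M: [ 1  0  1]
Echelon form has 2 nonzero rows (pivots: σ,γ)
Pivot set = {σ,γ}, free = {q}
RREF:
  r0: [   1    0    1]
  r1: [   0    1    1]
Fix exponent of q at 1; solve each RREF row for its pivot's exponent:
  r0: exp(σ) + (1)·1 = 0 ⇒ exp(σ) = -1
  r1: exp(γ) + (1)·1 = 0 ⇒ exp(γ) = -1
Π_1 = σ^-1 · γ^-1 · q

["-1", "-1", "1"]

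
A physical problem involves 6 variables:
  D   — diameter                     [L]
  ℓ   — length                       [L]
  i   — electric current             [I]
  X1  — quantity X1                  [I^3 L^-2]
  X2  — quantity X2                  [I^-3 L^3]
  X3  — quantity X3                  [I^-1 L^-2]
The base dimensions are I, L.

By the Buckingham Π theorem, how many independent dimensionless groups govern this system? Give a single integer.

4

Dimensional matrix (I×L by D×ℓ×i×X1×X2×X3):
  I: [ 0  0  1  3 -3 -1]
  L: [ 1  1  0 -2  3 -2]
Echelon form has 2 nonzero rows (pivots: D,i)
n=6, r=2 ⇒ 4 dimensionless groups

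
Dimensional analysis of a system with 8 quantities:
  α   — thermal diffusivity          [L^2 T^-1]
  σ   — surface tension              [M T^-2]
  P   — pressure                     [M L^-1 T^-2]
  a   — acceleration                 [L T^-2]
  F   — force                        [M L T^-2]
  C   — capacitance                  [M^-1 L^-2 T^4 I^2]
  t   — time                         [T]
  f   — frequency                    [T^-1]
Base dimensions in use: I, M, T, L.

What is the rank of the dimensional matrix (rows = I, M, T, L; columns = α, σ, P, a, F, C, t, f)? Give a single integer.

4

Exponent matrix [I,M,T,L] × [α,σ,P,a,F,C,t,f]:
  I: [ 0  0  0  0  0  2  0  0]
  M: [ 0  1  1  0  1 -1  0  0]
  T: [-1 -2 -2 -2 -2  4  1 -1]
  L: [ 2  0 -1  1  1 -2  0  0]
Echelon form has 4 nonzero rows (pivots: α,σ,P,C)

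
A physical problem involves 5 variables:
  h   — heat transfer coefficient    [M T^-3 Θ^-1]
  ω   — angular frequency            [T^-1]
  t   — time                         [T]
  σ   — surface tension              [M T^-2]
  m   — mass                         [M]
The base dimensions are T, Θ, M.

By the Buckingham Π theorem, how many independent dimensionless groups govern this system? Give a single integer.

2

Exponent matrix [T,Θ,M] × [h,ω,t,σ,m]:
  T: [-3 -1  1 -2  0]
  Θ: [-1  0  0  0  0]
  M: [ 1  0  0  1  1]
Row reduction gives pivot columns h,ω,σ; rank = 3
n=5, r=3 ⇒ 2 dimensionless groups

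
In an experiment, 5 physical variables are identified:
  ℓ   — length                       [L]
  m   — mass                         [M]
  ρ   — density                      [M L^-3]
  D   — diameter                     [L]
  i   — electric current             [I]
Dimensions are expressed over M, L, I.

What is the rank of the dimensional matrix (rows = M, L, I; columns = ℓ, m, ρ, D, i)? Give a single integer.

3

Write exponents as rows M,L,I / cols ℓ,m,ρ,D,i:
  M: [ 0  1  1  0  0]
  L: [ 1  0 -3  1  0]
  I: [ 0  0  0  0  1]
Row reduction gives pivot columns ℓ,m,i; rank = 3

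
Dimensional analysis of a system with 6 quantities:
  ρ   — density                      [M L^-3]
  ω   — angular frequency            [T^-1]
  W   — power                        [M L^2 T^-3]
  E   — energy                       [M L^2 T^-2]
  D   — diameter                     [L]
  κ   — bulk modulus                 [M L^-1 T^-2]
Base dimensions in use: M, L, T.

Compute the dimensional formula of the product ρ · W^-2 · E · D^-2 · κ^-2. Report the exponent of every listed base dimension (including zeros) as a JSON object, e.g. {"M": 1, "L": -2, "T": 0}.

Dimensional matrix (M×L×T by ρ×ω×W×E×D×κ):
  M: [ 1  0  1  1  0  1]
  L: [-3  0  2  2  1 -1]
  T: [ 0 -1 -3 -2  0 -2]
  [M]: (1)·1+(-2)·1+(1)·1+(-2)·0+(-2)·1 = -2
  [L]: (1)·-3+(-2)·2+(1)·2+(-2)·1+(-2)·-1 = -5
  [T]: (1)·0+(-2)·-3+(1)·-2+(-2)·0+(-2)·-2 = 8
⇒ M^-2 L^-5 T^8

{"M": -2, "L": -5, "T": 8}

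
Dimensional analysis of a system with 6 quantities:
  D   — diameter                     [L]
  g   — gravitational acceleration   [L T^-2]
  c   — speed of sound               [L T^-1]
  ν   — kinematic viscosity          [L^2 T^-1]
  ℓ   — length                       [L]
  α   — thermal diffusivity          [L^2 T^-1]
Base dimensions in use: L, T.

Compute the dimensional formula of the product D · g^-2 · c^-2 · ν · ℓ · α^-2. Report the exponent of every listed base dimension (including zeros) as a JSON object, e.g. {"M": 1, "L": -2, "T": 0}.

Exponent matrix [L,T] × [D,g,c,ν,ℓ,α]:
  L: [ 1  1  1  2  1  2]
  T: [ 0 -2 -1 -1  0 -1]
  [L]: (1)·1+(-2)·1+(-2)·1+(1)·2+(1)·1+(-2)·2 = -4
  [T]: (1)·0+(-2)·-2+(-2)·-1+(1)·-1+(1)·0+(-2)·-1 = 7
⇒ L^-4 T^7

{"L": -4, "T": 7}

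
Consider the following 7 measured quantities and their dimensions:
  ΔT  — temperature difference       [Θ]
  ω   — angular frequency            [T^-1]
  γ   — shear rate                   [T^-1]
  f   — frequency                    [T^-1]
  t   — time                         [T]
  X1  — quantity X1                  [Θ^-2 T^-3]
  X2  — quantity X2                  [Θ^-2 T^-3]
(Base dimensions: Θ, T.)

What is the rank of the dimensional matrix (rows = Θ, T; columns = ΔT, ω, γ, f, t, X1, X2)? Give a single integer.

2

Dimensional matrix (Θ×T by ΔT×ω×γ×f×t×X1×X2):
  Θ: [ 1  0  0  0  0 -2 -2]
  T: [ 0 -1 -1 -1  1 -3 -3]
Echelon form has 2 nonzero rows (pivots: ΔT,ω)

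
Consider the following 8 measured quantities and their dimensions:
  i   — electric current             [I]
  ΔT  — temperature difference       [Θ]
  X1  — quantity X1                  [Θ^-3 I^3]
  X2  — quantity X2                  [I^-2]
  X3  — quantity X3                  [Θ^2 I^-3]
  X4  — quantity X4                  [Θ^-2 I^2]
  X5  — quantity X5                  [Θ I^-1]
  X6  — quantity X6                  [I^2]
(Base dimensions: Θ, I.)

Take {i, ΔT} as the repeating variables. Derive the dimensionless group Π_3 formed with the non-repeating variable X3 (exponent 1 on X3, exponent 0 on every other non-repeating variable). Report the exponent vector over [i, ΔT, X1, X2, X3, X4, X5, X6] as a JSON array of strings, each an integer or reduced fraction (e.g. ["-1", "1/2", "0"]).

Exponent matrix [Θ,I] × [i,ΔT,X1,X2,X3,X4,X5,X6]:
  Θ: [ 0  1 -3  0  2 -2  1  0]
  I: [ 1  0  3 -2 -3  2 -1  2]
Echelon form has 2 nonzero rows (pivots: i,ΔT)
Pivot set = {i,ΔT}, free = {X1,X2,X3,X4,X5,X6}
RREF:
  r0: [   1    0    3   -2   -3    2   -1    2]
  r1: [   0    1   -3    0    2   -2    1    0]
Fix exponent of X3 at 1, X1 at 0, X2 at 0, X4 at 0, X5 at 0, X6 at 0; solve each RREF row for its pivot's exponent:
  r0: exp(i) + (-3)·1 = 0 ⇒ exp(i) = 3
  r1: exp(ΔT) + (2)·1 = 0 ⇒ exp(ΔT) = -2
Π_3 = i^3 · ΔT^-2 · X3

["3", "-2", "0", "0", "1", "0", "0", "0"]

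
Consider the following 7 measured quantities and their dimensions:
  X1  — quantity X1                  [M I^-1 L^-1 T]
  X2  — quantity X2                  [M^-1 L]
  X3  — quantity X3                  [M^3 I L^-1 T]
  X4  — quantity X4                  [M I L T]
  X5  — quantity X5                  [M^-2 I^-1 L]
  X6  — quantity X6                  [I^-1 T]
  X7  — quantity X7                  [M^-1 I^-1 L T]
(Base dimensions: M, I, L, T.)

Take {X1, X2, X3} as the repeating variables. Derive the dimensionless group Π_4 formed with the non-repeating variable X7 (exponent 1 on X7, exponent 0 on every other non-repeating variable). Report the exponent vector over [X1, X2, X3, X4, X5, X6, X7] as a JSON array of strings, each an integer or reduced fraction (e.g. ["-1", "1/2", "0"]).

Write exponents as rows M,I,L,T / cols X1,X2,X3,X4,X5,X6,X7:
  M: [ 1 -1  3  1 -2  0 -1]
  I: [-1  0  1  1 -1 -1 -1]
  L: [-1  1 -1  1  1  0  1]
  T: [ 1  0  1  1  0  1  1]
Row reduction gives pivot columns X1,X2,X3; rank = 3
Repeat: X1,X2,X3; free: X4,X5,X6,X7
RREF:
  r0: [   1    0    0    0  1/2    1    1]
  r1: [   0    1    0    2    1    1    2]
  r2: [   0    0    1    1 -1/2    0    0]
  r3: [   0    0    0    0    0    0    0]
Fix exponent of X7 at 1, X4 at 0, X5 at 0, X6 at 0; solve each RREF row for its pivot's exponent:
  r0: exp(X1) + (1)·1 = 0 ⇒ exp(X1) = -1
  r1: exp(X2) + (2)·1 = 0 ⇒ exp(X2) = -2
  r2: exp(X3) + (0)·1 = 0 ⇒ exp(X3) = 0
Π_4 = X1^-1 · X2^-2 · X7

["-1", "-2", "0", "0", "0", "0", "1"]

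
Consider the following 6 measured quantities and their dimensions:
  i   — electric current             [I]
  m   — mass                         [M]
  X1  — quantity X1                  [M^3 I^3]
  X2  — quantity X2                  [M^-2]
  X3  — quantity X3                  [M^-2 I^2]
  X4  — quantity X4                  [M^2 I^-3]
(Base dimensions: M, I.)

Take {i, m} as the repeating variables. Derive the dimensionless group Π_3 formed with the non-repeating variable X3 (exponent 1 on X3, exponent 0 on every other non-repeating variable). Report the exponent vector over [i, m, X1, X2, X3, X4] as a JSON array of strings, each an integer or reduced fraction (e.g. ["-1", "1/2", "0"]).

Exponent matrix [M,I] × [i,m,X1,X2,X3,X4]:
  M: [ 0  1  3 -2 -2  2]
  I: [ 1  0  3  0  2 -3]
RREF → pivots at {i,m} ⇒ r = 2
Pivot set = {i,m}, free = {X1,X2,X3,X4}
RREF:
  r0: [   1    0    3    0    2   -3]
  r1: [   0    1    3   -2   -2    2]
Fix exponent of X3 at 1, X1 at 0, X2 at 0, X4 at 0; solve each RREF row for its pivot's exponent:
  r0: exp(i) + (2)·1 = 0 ⇒ exp(i) = -2
  r1: exp(m) + (-2)·1 = 0 ⇒ exp(m) = 2
Π_3 = i^-2 · m^2 · X3

["-2", "2", "0", "0", "1", "0"]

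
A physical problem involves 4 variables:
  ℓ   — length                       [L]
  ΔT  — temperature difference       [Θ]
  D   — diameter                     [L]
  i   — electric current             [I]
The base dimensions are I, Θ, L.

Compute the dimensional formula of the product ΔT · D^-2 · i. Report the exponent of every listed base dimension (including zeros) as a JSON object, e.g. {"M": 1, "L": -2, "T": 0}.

Exponent matrix [I,Θ,L] × [ℓ,ΔT,D,i]:
  I: [ 0  0  0  1]
  Θ: [ 0  1  0  0]
  L: [ 1  0  1  0]
  [I]: (1)·0+(-2)·0+(1)·1 = 1
  [Θ]: (1)·1+(-2)·0+(1)·0 = 1
  [L]: (1)·0+(-2)·1+(1)·0 = -2
⇒ I Θ L^-2

{"I": 1, "Θ": 1, "L": -2}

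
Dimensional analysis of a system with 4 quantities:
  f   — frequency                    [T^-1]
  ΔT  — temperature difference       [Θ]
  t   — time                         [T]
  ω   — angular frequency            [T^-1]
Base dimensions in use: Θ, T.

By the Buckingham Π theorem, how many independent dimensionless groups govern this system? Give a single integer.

Dimensional matrix (Θ×T by f×ΔT×t×ω):
  Θ: [ 0  1  0  0]
  T: [-1  0  1 -1]
RREF → pivots at {f,ΔT} ⇒ r = 2
4 vars − rank 2 = 2 Π groups

2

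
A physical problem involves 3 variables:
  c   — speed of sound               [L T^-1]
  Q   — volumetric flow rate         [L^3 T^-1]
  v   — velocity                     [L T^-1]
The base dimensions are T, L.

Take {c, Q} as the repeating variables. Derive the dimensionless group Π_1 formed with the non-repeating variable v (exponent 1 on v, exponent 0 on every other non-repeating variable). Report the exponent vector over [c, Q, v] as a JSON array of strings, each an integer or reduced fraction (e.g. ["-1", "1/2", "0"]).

["-1", "0", "1"]

Write exponents as rows T,L / cols c,Q,v:
  T: [-1 -1 -1]
  L: [ 1  3  1]
Echelon form has 2 nonzero rows (pivots: c,Q)
Repeat: c,Q; free: v
RREF:
  r0: [   1    0    1]
  r1: [   0    1    0]
Fix exponent of v at 1; solve each RREF row for its pivot's exponent:
  r0: exp(c) + (1)·1 = 0 ⇒ exp(c) = -1
  r1: exp(Q) + (0)·1 = 0 ⇒ exp(Q) = 0
Π_1 = c^-1 · v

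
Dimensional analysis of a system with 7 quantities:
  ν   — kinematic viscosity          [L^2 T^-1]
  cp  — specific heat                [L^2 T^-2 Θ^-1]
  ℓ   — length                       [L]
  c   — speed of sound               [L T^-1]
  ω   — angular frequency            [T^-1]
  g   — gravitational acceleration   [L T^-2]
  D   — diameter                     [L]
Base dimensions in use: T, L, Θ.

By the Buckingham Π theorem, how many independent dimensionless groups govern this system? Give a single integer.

Dimensional matrix (T×L×Θ by ν×cp×ℓ×c×ω×g×D):
  T: [-1 -2  0 -1 -1 -2  0]
  L: [ 2  2  1  1  0  1  1]
  Θ: [ 0 -1  0  0  0  0  0]
Echelon form has 3 nonzero rows (pivots: ν,cp,ℓ)
7 vars − rank 3 = 4 Π groups

4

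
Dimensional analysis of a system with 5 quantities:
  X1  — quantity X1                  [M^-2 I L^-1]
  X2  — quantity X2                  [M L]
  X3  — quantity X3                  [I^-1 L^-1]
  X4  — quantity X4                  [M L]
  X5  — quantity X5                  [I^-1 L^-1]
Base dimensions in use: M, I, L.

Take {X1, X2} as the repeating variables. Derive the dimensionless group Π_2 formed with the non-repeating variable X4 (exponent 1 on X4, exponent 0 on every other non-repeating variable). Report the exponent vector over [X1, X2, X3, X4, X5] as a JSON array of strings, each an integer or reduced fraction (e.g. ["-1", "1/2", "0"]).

["0", "-1", "0", "1", "0"]

Dimensional matrix (M×I×L by X1×X2×X3×X4×X5):
  M: [-2  1  0  1  0]
  I: [ 1  0 -1  0 -1]
  L: [-1  1 -1  1 -1]
RREF → pivots at {X1,X2} ⇒ r = 2
Repeat: X1,X2; free: X3,X4,X5
RREF:
  r0: [   1    0   -1    0   -1]
  r1: [   0    1   -2    1   -2]
  r2: [   0    0    0    0    0]
Fix exponent of X4 at 1, X3 at 0, X5 at 0; solve each RREF row for its pivot's exponent:
  r0: exp(X1) + (0)·1 = 0 ⇒ exp(X1) = 0
  r1: exp(X2) + (1)·1 = 0 ⇒ exp(X2) = -1
Π_2 = X2^-1 · X4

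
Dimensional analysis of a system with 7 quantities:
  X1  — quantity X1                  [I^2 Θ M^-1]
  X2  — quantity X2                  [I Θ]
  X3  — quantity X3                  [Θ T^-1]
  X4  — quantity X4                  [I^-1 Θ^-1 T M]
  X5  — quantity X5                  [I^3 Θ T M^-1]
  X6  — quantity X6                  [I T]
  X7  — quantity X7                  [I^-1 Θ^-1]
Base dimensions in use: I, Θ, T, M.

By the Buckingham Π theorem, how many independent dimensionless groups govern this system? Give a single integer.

Write exponents as rows I,Θ,T,M / cols X1,X2,X3,X4,X5,X6,X7:
  I: [ 2  1  0 -1  3  1 -1]
  Θ: [ 1  1  1 -1  1  0 -1]
  T: [ 0  0 -1  1  1  1  0]
  M: [-1  0  0  1 -1  0  0]
RREF → pivots at {X1,X2,X3} ⇒ r = 3
Π count = n − r = 7 − 3 = 4

4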